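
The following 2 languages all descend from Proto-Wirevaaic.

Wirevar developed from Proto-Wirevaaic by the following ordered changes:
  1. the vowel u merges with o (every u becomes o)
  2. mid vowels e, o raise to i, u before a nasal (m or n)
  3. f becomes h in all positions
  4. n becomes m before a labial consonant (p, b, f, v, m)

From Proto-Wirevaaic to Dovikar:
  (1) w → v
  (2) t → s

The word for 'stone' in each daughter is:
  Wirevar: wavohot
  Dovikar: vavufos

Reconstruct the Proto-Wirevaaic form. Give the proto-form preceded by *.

*wavufot

Position 7: Wirevar has t, Dovikar has s. Wirevar preserves t here (none of its changes turn any other segment into t), so the proto-segment is *t.
Position 4: Wirevar has o, Dovikar has u. Dovikar preserves u here (none of its changes turn any other segment into u), so the proto-segment is *u.
Position 1: Wirevar has w, Dovikar has v. Wirevar preserves w here (none of its changes turn any other segment into w), so the proto-segment is *w.
This points to *wavufot. Verify forward in each daughter:
Wirevar: *wavufot > wavofot > wavohot  (by vowel merger, unconditioned shift)
Dovikar: *wavufot > vavufot > vavufos  (by unconditioned shift, unconditioned shift)
*wavufot is the unique common source.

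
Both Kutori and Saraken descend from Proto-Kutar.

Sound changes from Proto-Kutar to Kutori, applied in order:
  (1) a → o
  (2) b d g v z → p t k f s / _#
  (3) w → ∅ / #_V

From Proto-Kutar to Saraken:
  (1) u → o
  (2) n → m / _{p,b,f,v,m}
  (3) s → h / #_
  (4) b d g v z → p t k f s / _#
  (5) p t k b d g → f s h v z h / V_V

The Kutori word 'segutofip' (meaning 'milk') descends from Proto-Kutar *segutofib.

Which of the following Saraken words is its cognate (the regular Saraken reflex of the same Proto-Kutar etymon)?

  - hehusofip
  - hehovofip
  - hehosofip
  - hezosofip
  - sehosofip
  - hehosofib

Saraken: *segutofib
  segutofib → segotofib   [vowel merger]
  segotofib (rule 2 does not apply)
  segotofib → hegotofib   [debuccalisation]
  hegotofib → hegotofip   [final devoicing]
  hegotofip → hehosofip   [intervocalic lenition]
  giving Saraken hehosofip.
Only 'hehosofip' matches the regular Saraken development of *segutofib.

hehosofip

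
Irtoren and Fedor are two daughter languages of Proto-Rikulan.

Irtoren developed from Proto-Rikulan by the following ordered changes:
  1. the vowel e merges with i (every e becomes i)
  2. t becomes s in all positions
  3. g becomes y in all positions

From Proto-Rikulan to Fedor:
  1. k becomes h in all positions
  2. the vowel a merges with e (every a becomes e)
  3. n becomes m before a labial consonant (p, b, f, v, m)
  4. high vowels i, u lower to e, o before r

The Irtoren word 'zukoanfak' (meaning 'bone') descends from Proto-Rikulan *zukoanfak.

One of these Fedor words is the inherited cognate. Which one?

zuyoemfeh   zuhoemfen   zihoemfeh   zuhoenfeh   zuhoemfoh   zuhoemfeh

Fedor: *zukoanfak > zuhoanfah > zuhoenfeh > zuhoemfeh  (by unconditioned shift, vowel merger, nasal place assimilation)
The other candidates each miss or misapply at least one Fedor change.

zuhoemfeh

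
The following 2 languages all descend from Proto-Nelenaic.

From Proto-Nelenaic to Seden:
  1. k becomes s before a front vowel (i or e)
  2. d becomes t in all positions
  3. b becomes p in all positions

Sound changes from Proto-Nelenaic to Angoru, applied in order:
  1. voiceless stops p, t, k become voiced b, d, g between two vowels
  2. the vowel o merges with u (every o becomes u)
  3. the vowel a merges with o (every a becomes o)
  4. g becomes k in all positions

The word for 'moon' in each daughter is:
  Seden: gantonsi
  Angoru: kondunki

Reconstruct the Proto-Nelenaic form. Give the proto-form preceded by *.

Position 2: Seden has a, Angoru has o. Seden preserves a here (none of its changes turn any other segment into a), so the proto-segment is *a.
Position 4: Seden has t, Angoru has d. Taking the neighbouring segments as reconstructed: Seden t could go back to *t or *d; Angoru d can only go back to *d — the one source consistent with every daughter is *d.
Position 5: Seden has o, Angoru has u. Seden preserves o here (none of its changes turn any other segment into o), so the proto-segment is *o.
Verify the candidate proto-form against each daughter:
Seden: start from *gandonki.
  rule 1 (palatalisation): gandonki → gandonsi
  rule 2 (unconditioned shift): gandonsi → gantonsi
  rule 3: no change — gantonsi
  ⇒ Seden gantonsi
Angoru: *gandonki
  gandonki (rule 1 does not apply)
  gandonki → gandunki   [vowel merger]
  gandunki → gondunki   [vowel merger]
  gondunki → kondunki   [unconditioned shift]
  giving Angoru kondunki.
*gandonki is the unique common source.

*gandonki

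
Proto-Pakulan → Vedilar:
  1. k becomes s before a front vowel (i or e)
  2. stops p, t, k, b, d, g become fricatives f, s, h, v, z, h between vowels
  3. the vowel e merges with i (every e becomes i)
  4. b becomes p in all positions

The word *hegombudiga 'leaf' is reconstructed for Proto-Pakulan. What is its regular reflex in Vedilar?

Vedilar: *hegombudiga > hehombuziha > hihombuziha > hihompuziha  (by intervocalic lenition, vowel merger, unconditioned shift)

hihompuziha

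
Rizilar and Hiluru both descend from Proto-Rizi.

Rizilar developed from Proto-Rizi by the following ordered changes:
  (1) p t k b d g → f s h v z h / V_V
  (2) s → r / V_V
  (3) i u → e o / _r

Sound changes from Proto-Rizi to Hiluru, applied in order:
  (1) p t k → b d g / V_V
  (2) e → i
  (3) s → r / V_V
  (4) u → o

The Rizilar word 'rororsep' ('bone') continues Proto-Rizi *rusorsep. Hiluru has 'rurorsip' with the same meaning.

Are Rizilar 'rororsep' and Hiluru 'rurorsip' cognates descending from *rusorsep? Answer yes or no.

Derive the expected Hiluru reflex of *rusorsep:
Hiluru: *rusorsep > rusorsip > rurorsip > rororsip  (by vowel merger, rhotacism, vowel merger)
The regular Hiluru reflex would be 'rororsip', but the attested form is 'rurorsip'. The correspondence is irregular, so they are not cognates (the Hiluru form has a different source).

no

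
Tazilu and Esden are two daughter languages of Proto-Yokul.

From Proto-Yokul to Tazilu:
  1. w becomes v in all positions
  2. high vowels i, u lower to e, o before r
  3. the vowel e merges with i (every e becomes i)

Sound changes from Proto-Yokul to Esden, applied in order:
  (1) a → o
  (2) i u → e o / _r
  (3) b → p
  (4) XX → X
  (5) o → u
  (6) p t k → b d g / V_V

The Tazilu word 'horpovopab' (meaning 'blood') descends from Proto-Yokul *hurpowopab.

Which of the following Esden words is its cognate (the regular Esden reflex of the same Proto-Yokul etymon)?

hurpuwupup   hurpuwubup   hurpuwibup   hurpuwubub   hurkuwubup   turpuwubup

hurpuwubup

Esden: *hurpowopab
  hurpowopab → hurpowopob   [vowel merger]
  hurpowopob → horpowopob   [pre-rhotic lowering]
  horpowopob → horpowopop   [unconditioned shift]
  horpowopop (rule 4 does not apply)
  horpowopop → hurpuwupup   [vowel merger]
  hurpuwupup → hurpuwubup   [intervocalic voicing]
  giving Esden hurpuwubup.
The other candidates each miss or misapply at least one Esden change.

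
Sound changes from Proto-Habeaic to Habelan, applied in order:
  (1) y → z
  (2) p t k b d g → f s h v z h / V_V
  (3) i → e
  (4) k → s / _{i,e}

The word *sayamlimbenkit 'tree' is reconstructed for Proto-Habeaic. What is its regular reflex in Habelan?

Habelan: *sayamlimbenkit
  sayamlimbenkit → sazamlimbenkit   [unconditioned shift]
  sazamlimbenkit (rule 2 does not apply)
  sazamlimbenkit → sazamlembenket   [vowel merger]
  sazamlembenket → sazamlembenset   [palatalisation]
  giving Habelan sazamlembenset.

sazamlembenset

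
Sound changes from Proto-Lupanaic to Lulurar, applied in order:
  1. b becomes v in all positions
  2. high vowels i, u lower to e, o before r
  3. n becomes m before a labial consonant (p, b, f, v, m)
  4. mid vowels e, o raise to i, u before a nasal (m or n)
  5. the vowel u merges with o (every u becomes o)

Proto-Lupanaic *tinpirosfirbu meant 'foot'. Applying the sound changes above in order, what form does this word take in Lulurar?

Lulurar: start from *tinpirosfirbu.
  rule 1 (unconditioned shift): tinpirosfirbu → tinpirosfirvu
  rule 2 (pre-rhotic lowering): tinpirosfirvu → tinperosfervu
  rule 3 (nasal place assimilation): tinperosfervu → timperosfervu
  rule 4: no change — timperosfervu
  rule 5 (vowel merger): timperosfervu → timperosfervo
  ⇒ Lulurar timperosfervo

timperosfervo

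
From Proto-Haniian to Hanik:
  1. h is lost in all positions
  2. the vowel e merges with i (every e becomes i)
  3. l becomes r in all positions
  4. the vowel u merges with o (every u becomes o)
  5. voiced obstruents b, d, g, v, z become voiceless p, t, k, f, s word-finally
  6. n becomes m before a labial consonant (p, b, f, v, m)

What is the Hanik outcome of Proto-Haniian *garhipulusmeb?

gariporosmip

Hanik: start from *garhipulusmeb.
  rule 1 (h-loss): garhipulusmeb → garipulusmeb
  rule 2 (vowel merger): garipulusmeb → garipulusmib
  rule 3 (unconditioned shift): garipulusmib → garipurusmib
  rule 4 (vowel merger): garipurusmib → gariporosmib
  rule 5 (final devoicing): gariporosmib → gariporosmip
  rule 6: no change — gariporosmip
  ⇒ Hanik gariporosmip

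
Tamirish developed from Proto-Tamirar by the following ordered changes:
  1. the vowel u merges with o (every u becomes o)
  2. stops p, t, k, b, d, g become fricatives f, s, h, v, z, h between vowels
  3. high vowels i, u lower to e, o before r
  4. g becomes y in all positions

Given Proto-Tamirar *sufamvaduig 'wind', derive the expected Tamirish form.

Tamirish: start from *sufamvaduig.
  rule 1 (vowel merger): sufamvaduig → sofamvadoig
  rule 2 (intervocalic lenition): sofamvadoig → sofamvazoig
  rule 3: no change — sofamvazoig
  rule 4 (unconditioned shift): sofamvazoig → sofamvazoiy
  ⇒ Tamirish sofamvazoiy

sofamvazoiy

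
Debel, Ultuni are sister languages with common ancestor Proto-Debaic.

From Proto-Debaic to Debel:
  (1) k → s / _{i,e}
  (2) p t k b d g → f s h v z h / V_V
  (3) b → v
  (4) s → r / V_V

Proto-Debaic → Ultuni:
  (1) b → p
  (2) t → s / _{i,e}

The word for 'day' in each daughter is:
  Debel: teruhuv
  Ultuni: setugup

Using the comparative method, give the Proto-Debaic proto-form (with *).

*tetugub

Position 1: Debel has t, Ultuni has s. Debel preserves t here (none of its changes turn any other segment into t), so the proto-segment is *t.
Position 3: Debel has r, Ultuni has t. Ultuni preserves t here (none of its changes turn any other segment into t), so the proto-segment is *t.
Verify the candidate proto-form against each daughter:
Debel: start from *tetugub.
  rule 1: no change — tetugub
  rule 2 (intervocalic lenition): tetugub → tesuhub
  rule 3 (unconditioned shift): tesuhub → tesuhuv
  rule 4 (rhotacism): tesuhuv → teruhuv
  ⇒ Debel teruhuv
Ultuni: *tetugub
  tetugub → tetugup   [unconditioned shift]
  tetugup → setugup   [palatalisation]
  giving Ultuni setugup.
No other proto-form is consistent with every reflex, so the reconstruction is *tetugub.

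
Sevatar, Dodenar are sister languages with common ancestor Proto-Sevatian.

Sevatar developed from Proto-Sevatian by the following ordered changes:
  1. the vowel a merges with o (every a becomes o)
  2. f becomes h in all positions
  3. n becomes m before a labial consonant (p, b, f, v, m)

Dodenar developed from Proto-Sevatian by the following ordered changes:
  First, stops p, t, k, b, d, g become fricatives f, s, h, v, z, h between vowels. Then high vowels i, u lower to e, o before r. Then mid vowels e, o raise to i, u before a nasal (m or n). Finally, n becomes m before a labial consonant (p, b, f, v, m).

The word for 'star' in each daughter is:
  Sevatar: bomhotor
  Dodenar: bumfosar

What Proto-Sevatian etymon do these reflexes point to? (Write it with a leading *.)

Position 7: Sevatar has o, Dodenar has a. Dodenar preserves a here (none of its changes turn any other segment into a), so the proto-segment is *a.
Position 6: Sevatar has t, Dodenar has s. Sevatar preserves t here (none of its changes turn any other segment into t), so the proto-segment is *t.
Continuing position by position gives *bomfotar; check it forward:
Sevatar: start from *bomfotar.
  rule 1 (vowel merger): bomfotar → bomfotor
  rule 2 (unconditioned shift): bomfotor → bomhotor
  rule 3: no change — bomhotor
  ⇒ Sevatar bomhotor
Dodenar: *bomfotar > bomfosar > bumfosar  (by intervocalic lenition, pre-nasal raising)
Only *bomfotar yields all of Sevatar bomhotor, Dodenar bumfosar.

*bomfotar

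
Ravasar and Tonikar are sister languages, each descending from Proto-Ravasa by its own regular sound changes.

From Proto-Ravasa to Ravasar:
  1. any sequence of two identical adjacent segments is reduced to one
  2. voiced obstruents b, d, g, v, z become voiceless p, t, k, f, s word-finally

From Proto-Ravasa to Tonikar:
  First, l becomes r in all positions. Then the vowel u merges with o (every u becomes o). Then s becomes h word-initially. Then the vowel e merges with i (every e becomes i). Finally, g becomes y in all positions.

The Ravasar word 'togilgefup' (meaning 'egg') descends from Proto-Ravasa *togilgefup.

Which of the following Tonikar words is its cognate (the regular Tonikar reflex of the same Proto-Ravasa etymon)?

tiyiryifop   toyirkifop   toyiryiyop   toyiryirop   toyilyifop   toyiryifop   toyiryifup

Tonikar: start from *togilgefup.
  rule 1 (unconditioned shift): togilgefup → togirgefup
  rule 2 (vowel merger): togirgefup → togirgefop
  rule 3: no change — togirgefop
  rule 4 (vowel merger): togirgefop → togirgifop
  rule 5 (unconditioned shift): togirgifop → toyiryifop
  ⇒ Tonikar toyiryifop

toyiryifop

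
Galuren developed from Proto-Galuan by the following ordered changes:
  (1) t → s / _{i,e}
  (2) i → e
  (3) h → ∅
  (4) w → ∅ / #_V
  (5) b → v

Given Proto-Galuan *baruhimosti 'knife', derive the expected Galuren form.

Galuren: *baruhimosti > baruhimossi > baruhemosse > baruemosse > varuemosse  (by palatalisation, vowel merger, h-loss, unconditioned shift)

varuemosse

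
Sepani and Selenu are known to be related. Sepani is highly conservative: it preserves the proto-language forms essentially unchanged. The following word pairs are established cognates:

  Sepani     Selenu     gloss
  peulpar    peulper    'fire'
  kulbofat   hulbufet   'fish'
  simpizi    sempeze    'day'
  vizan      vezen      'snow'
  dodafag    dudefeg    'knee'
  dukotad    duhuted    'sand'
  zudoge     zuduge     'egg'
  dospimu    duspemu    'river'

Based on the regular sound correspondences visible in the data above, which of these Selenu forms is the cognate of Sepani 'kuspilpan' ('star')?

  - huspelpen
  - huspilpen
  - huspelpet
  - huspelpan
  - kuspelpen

huspelpen

kulbofat ~ hulbufet — Sepani k corresponds to Selenu h word-initially before a back vowel.
simpizi ~ sempeze, vizan ~ vezen — Sepani i corresponds to Selenu e after a consonant, before a consonant other than r, m, n, p, b, f, v.
vizan ~ vezen — Sepani a corresponds to Selenu e after a consonant, before a nasal.
Applying these to Sepani 'kuspilpan':
  kuspilpan → huspilpan   (k→h word-initially before a back vowel)
  huspilpan → huspelpan   (i→e after a consonant, before a consonant other than r, m, n, p, b, f, v)
  huspelpan → huspelpen   (a→e after a consonant, before a nasal)
So the Selenu cognate is 'huspelpen'.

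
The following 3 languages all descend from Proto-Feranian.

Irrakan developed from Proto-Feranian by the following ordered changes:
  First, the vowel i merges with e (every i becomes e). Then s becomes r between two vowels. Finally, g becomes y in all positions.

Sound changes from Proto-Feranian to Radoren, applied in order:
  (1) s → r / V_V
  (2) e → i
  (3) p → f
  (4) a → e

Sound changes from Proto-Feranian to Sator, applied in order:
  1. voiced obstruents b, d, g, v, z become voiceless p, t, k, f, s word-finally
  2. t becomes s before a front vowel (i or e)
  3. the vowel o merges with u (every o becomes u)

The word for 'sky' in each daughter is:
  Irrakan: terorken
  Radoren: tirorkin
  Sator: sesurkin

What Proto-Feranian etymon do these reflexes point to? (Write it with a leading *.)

*tesorkin

Position 7: Irrakan has e, Radoren has i, Sator has i. Sator preserves i here (none of its changes turn any other segment into i), so the proto-segment is *i.
Position 2: Irrakan has e, Radoren has i, Sator has e. Sator preserves e here (none of its changes turn any other segment into e), so the proto-segment is *e.
Position 4: Irrakan has o, Radoren has o, Sator has u. Irrakan preserves o here (none of its changes turn any other segment into o), so the proto-segment is *o.
This points to *tesorkin. Verify forward in each daughter:
Irrakan: *tesorkin > tesorken > terorken  (by vowel merger, rhotacism)
Radoren: start from *tesorkin.
  rule 1 (rhotacism): tesorkin → terorkin
  rule 2 (vowel merger): terorkin → tirorkin
  rule 3: no change — tirorkin
  rule 4: no change — tirorkin
  ⇒ Radoren tirorkin
Sator: start from *tesorkin.
  rule 1: no change — tesorkin
  rule 2 (palatalisation): tesorkin → sesorkin
  rule 3 (vowel merger): sesorkin → sesurkin
  ⇒ Sator sesurkin
*tesorkin is the unique common source.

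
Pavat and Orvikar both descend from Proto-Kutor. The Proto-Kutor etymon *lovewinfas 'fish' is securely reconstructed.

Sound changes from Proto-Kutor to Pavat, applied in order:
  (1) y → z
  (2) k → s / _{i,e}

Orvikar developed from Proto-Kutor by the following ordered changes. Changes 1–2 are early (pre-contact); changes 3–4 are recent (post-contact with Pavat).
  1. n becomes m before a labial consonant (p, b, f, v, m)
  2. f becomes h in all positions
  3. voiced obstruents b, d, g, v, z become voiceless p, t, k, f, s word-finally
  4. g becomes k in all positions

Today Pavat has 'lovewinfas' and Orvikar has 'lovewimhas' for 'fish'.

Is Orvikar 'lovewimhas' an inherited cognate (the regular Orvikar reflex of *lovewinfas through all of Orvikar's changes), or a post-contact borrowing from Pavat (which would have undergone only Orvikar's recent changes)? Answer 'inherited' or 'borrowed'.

inherited

If inherited, *lovewinfas would pass through all of Orvikar's changes:
Orvikar: start from *lovewinfas.
  rule 1 (nasal place assimilation): lovewinfas → lovewimfas
  rule 2 (unconditioned shift): lovewimfas → lovewimhas
  rule 3: no change — lovewimhas
  rule 4: no change — lovewimhas
  ⇒ Orvikar lovewimhas
If borrowed from Pavat 'lovewinfas' after the early changes, it would undergo only the recent ones:
  rule 3 (final devoicing): no change (lovewinfas)
  rule 4 (unconditioned shift): no change (lovewinfas)
  ⇒ as a loan: lovewinfas
Orvikar 'lovewimhas' matches the inherited outcome exactly, so it is an inherited cognate, not a loan.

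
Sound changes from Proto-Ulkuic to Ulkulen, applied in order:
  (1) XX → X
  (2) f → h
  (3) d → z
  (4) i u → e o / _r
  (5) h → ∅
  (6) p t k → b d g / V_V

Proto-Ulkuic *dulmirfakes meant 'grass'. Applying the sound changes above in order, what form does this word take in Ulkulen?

Ulkulen: *dulmirfakes
  dulmirfakes (rule 1 does not apply)
  dulmirfakes → dulmirhakes   [unconditioned shift]
  dulmirhakes → zulmirhakes   [unconditioned shift]
  zulmirhakes → zulmerhakes   [pre-rhotic lowering]
  zulmerhakes → zulmerakes   [h-loss]
  zulmerakes → zulmerages   [intervocalic voicing]
  giving Ulkulen zulmerages.

zulmerages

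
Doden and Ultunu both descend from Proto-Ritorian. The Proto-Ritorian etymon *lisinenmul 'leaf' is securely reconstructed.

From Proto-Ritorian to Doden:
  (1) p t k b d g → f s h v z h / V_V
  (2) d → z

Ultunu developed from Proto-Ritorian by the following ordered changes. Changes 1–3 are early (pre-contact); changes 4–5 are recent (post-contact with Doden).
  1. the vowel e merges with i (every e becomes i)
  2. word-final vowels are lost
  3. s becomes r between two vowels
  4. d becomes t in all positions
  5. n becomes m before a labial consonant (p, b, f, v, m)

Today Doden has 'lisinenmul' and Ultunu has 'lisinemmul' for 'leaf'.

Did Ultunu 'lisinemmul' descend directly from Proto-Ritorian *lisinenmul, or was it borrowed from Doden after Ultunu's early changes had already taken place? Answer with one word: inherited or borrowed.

borrowed

If inherited, *lisinenmul would pass through all of Ultunu's changes:
Ultunu: *lisinenmul
  lisinenmul → lisininmul   [vowel merger]
  lisininmul (rule 2 does not apply)
  lisininmul → lirininmul   [rhotacism]
  lirininmul (rule 4 does not apply)
  lirininmul → lirinimmul   [nasal place assimilation]
  giving Ultunu lirinimmul.
If borrowed from Doden 'lisinenmul' after the early changes, it would undergo only the recent ones:
  rule 4 (unconditioned shift): no change (lisinenmul)
  rule 5 (nasal place assimilation): lisinenmul → lisinemmul
  ⇒ as a loan: lisinemmul
Ultunu 'lisinemmul' matches the loan outcome 'lisinemmul', not the inherited 'lirinimmul' — it skipped the early Ultunu changes, so it was borrowed from Doden.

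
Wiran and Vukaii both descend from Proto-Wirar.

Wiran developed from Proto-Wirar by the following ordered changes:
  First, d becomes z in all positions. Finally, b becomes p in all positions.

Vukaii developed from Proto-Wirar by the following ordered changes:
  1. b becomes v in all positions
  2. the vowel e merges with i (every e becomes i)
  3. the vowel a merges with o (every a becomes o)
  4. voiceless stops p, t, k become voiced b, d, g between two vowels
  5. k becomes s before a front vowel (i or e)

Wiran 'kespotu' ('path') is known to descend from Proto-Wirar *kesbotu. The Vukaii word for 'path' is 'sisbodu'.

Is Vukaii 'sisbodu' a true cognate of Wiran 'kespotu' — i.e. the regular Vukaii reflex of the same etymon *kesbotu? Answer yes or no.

Derive the expected Vukaii reflex of *kesbotu:
Vukaii: start from *kesbotu.
  rule 1 (unconditioned shift): kesbotu → kesvotu
  rule 2 (vowel merger): kesvotu → kisvotu
  rule 3: no change — kisvotu
  rule 4 (intervocalic voicing): kisvotu → kisvodu
  rule 5 (palatalisation): kisvodu → sisvodu
  ⇒ Vukaii sisvodu
The regular Vukaii reflex would be 'sisvodu', but the attested form is 'sisbodu'. The correspondence is irregular, so they are not cognates (the Vukaii form has a different source).

no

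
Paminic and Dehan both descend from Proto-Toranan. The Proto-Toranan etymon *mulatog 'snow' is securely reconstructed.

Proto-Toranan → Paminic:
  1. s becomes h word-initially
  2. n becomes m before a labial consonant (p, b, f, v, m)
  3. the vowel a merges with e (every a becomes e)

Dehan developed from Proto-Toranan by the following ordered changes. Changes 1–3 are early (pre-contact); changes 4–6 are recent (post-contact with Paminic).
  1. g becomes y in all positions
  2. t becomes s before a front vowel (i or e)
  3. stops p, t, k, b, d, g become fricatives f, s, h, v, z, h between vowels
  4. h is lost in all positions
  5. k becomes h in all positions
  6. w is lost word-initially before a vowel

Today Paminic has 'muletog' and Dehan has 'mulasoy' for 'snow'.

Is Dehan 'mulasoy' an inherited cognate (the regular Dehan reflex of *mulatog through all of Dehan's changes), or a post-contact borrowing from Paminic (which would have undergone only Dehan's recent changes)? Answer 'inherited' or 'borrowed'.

inherited

If inherited, *mulatog would pass through all of Dehan's changes:
Dehan: *mulatog > mulatoy > mulasoy  (by unconditioned shift, intervocalic lenition)
If borrowed from Paminic 'muletog' after the early changes, it would undergo only the recent ones:
  rule 4 (h-loss): no change (muletog)
  rule 5 (unconditioned shift): no change (muletog)
  rule 6 (glide loss): no change (muletog)
  ⇒ as a loan: muletog
Dehan 'mulasoy' matches the inherited outcome exactly, so it is an inherited cognate, not a loan.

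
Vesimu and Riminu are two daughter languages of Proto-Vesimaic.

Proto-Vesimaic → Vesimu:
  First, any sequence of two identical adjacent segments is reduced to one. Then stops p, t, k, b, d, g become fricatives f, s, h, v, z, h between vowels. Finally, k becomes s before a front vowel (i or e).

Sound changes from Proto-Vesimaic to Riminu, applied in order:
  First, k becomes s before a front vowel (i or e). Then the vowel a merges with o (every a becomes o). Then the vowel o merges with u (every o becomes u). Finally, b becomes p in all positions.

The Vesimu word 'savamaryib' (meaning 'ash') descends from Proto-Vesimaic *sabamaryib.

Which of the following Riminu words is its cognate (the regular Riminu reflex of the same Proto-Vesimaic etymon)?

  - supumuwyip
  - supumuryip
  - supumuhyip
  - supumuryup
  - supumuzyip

supumuryip

Riminu: *sabamaryib > sobomoryib > subumuryib > supumuryip  (by vowel merger, vowel merger, unconditioned shift)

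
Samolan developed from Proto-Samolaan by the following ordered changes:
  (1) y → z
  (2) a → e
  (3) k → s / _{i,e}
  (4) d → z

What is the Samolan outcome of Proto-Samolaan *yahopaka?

Samolan: *yahopaka > zahopaka > zehopeke > zehopese  (by unconditioned shift, vowel merger, palatalisation)

zehopese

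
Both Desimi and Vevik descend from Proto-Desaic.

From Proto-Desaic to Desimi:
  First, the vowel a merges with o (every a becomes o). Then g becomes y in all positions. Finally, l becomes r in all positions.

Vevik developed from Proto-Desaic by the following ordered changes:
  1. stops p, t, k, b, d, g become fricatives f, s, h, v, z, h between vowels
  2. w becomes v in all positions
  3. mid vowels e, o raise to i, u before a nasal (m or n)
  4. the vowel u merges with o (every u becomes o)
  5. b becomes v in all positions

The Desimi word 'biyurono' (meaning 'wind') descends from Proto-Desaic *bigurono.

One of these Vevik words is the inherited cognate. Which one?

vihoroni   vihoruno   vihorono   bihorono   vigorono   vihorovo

Vevik: *bigurono > bihurono > bihuruno > bihorono > vihorono  (by intervocalic lenition, pre-nasal raising, vowel merger, unconditioned shift)

vihorono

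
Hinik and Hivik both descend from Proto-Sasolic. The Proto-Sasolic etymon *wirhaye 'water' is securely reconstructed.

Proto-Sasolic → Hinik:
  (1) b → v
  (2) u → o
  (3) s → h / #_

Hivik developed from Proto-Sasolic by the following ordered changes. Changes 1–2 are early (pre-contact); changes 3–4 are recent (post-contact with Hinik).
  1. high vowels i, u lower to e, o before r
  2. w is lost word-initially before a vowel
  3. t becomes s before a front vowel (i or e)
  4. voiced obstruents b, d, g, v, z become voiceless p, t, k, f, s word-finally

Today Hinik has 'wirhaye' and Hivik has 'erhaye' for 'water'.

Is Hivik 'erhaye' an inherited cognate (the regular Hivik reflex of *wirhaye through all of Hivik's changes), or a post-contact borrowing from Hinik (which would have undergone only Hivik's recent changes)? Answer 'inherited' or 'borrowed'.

inherited

If inherited, *wirhaye would pass through all of Hivik's changes:
Hivik: start from *wirhaye.
  rule 1 (pre-rhotic lowering): wirhaye → werhaye
  rule 2 (glide loss): werhaye → erhaye
  rule 3: no change — erhaye
  rule 4: no change — erhaye
  ⇒ Hivik erhaye
If borrowed from Hinik 'wirhaye' after the early changes, it would undergo only the recent ones:
  rule 3 (palatalisation): no change (wirhaye)
  rule 4 (final devoicing): no change (wirhaye)
  ⇒ as a loan: wirhaye
Hivik 'erhaye' matches the inherited outcome exactly, so it is an inherited cognate, not a loan.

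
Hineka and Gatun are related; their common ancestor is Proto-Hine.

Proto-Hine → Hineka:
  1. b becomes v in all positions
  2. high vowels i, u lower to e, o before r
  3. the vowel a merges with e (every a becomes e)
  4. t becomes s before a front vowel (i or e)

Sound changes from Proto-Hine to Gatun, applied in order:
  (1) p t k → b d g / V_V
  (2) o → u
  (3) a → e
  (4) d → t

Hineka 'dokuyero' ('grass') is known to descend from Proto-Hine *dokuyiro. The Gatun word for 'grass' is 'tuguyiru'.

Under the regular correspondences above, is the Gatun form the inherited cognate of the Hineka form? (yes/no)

Derive the expected Gatun reflex of *dokuyiro:
Gatun: start from *dokuyiro.
  rule 1 (intervocalic voicing): dokuyiro → doguyiro
  rule 2 (vowel merger): doguyiro → duguyiru
  rule 3: no change — duguyiru
  rule 4 (unconditioned shift): duguyiru → tuguyiru
  ⇒ Gatun tuguyiru
Gatun 'tuguyiru' matches the regular reflex exactly, so the pair is cognate.

yes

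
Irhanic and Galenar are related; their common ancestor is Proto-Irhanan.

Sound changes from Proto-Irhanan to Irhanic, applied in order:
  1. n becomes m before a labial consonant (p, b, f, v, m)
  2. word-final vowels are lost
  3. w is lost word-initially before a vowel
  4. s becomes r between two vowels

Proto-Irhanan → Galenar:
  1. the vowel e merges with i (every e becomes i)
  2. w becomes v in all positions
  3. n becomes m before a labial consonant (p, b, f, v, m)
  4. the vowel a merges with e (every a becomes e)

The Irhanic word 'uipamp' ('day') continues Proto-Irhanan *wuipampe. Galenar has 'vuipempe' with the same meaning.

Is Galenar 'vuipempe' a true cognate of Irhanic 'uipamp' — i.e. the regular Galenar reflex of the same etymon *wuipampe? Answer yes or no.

no

Derive the expected Galenar reflex of *wuipampe:
Galenar: start from *wuipampe.
  rule 1 (vowel merger): wuipampe → wuipampi
  rule 2 (unconditioned shift): wuipampi → vuipampi
  rule 3: no change — vuipampi
  rule 4 (vowel merger): vuipampi → vuipempi
  ⇒ Galenar vuipempi
The regular Galenar reflex would be 'vuipempi', but the attested form is 'vuipempe'. The correspondence is irregular, so they are not cognates (the Galenar form has a different source).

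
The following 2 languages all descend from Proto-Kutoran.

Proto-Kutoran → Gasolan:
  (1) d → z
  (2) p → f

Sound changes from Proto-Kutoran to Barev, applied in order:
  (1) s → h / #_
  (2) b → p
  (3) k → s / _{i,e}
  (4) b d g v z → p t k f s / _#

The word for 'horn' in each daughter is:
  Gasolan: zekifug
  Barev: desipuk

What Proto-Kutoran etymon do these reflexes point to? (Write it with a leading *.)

*dekipug

Position 7: Gasolan has g, Barev has k. Gasolan preserves g here (none of its changes turn any other segment into g), so the proto-segment is *g.
Position 5: Gasolan has f, Barev has p. Taking the neighbouring segments as reconstructed: Gasolan f could go back to *p or *f; Barev p could go back to *p or *b — the one source consistent with every daughter is *p.
Continuing position by position gives *dekipug; check it forward:
Gasolan: *dekipug > zekipug > zekifug  (by unconditioned shift, unconditioned shift)
Barev: start from *dekipug.
  rule 1: no change — dekipug
  rule 2: no change — dekipug
  rule 3 (palatalisation): dekipug → desipug
  rule 4 (final devoicing): desipug → desipuk
  ⇒ Barev desipuk
Only *dekipug yields all of Gasolan zekifug, Barev desipuk.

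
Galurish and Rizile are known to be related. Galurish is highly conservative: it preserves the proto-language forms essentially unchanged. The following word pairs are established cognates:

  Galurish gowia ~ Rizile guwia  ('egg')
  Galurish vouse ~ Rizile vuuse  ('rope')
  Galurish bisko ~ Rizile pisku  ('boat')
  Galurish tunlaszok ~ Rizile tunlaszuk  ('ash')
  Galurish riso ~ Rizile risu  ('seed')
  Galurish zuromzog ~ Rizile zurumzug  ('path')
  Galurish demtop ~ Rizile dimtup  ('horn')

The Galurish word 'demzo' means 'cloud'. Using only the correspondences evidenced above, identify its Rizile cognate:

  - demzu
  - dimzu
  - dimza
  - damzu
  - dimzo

dimzu

demtop ~ dimtup — Galurish e corresponds to Rizile i after a consonant, before a nasal.
bisko ~ pisku, riso ~ risu — Galurish o corresponds to Rizile u word-finally.
Applying these to Galurish 'demzo':
  demzo → dimzo   (e→i after a consonant, before a nasal)
  dimzo → dimzu   (o→u word-finally)
So the Rizile cognate is 'dimzu'.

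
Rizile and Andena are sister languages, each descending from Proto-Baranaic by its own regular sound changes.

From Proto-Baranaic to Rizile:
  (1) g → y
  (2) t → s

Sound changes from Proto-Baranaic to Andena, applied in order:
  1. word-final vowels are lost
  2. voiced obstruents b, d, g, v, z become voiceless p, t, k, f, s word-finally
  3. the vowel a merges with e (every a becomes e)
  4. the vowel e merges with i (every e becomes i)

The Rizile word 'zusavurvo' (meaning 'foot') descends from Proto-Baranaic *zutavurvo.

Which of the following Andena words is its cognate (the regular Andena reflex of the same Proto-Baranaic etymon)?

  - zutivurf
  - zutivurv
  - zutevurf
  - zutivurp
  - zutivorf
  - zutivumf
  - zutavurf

Andena: *zutavurvo
  zutavurvo → zutavurv   [apocope]
  zutavurv → zutavurf   [final devoicing]
  zutavurf → zutevurf   [vowel merger]
  zutevurf → zutivurf   [vowel merger]
  giving Andena zutivurf.
Only 'zutivurf' matches the regular Andena development of *zutavurvo.

zutivurf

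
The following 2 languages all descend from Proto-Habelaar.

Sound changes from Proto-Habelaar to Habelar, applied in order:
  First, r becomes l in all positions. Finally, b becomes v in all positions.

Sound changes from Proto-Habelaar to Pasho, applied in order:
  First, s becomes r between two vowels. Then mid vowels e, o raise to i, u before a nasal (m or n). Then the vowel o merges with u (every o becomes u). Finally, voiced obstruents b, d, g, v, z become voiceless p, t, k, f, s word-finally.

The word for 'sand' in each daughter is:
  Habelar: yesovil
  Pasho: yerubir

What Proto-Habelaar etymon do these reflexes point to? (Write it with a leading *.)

Position 4: Habelar has o, Pasho has u. Habelar preserves o here (none of its changes turn any other segment into o), so the proto-segment is *o.
Position 3: Habelar has s, Pasho has r. Habelar preserves s here (none of its changes turn any other segment into s), so the proto-segment is *s.
Continuing position by position gives *yesobir; check it forward:
Habelar: *yesobir
  yesobir → yesobil   [unconditioned shift]
  yesobil → yesovil   [unconditioned shift]
  giving Habelar yesovil.
Pasho: start from *yesobir.
  rule 1 (rhotacism): yesobir → yerobir
  rule 2: no change — yerobir
  rule 3 (vowel merger): yerobir → yerubir
  rule 4: no change — yerubir
  ⇒ Pasho yerubir
No other proto-form is consistent with every reflex, so the reconstruction is *yesobir.

*yesobir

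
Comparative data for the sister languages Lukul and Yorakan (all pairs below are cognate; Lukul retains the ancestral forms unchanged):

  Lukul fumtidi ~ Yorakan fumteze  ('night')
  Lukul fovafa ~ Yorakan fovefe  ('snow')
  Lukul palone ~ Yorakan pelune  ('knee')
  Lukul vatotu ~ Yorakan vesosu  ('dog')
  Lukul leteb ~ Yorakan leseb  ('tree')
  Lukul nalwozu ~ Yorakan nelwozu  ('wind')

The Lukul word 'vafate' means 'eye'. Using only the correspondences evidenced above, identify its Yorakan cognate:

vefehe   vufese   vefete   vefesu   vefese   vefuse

fovafa ~ fovefe — Lukul a corresponds to Yorakan e after a consonant, before a labial obstruent.
palone ~ pelune, vatotu ~ vesosu — Lukul a corresponds to Yorakan e after a consonant, before a consonant other than r, m, n, p, b, f, v.
leteb ~ leseb — Lukul t corresponds to Yorakan s between vowels (before a front vowel).
Applying these to Lukul 'vafate':
  vafate → vefate   (a→e after a consonant, before a labial obstruent)
  vefate → vefete   (a→e after a consonant, before a consonant other than r, m, n, p, b, f, v)
  vefete → vefese   (t→s between vowels (before a front vowel))
So the Yorakan cognate is 'vefese'.

vefese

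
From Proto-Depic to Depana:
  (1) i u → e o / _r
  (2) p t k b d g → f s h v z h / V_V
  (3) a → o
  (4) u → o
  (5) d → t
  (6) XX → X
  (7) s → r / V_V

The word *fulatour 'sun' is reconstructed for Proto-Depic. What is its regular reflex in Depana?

Depana: start from *fulatour.
  rule 1 (pre-rhotic lowering): fulatour → fulatoor
  rule 2 (intervocalic lenition): fulatoor → fulasoor
  rule 3 (vowel merger): fulasoor → fulosoor
  rule 4 (vowel merger): fulosoor → folosoor
  rule 5: no change — folosoor
  rule 6 (degemination): folosoor → folosor
  rule 7 (rhotacism): folosor → foloror
  ⇒ Depana foloror

foloror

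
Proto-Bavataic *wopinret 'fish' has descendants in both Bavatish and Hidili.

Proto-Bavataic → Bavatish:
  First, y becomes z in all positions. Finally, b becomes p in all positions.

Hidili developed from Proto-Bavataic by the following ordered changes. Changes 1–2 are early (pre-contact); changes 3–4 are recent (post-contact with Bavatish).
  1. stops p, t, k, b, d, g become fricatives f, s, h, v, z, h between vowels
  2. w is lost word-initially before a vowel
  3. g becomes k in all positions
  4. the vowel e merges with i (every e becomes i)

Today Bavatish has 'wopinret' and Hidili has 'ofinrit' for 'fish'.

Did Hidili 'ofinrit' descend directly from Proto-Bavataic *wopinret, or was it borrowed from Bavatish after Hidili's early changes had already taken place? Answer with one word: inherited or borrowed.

inherited

If inherited, *wopinret would pass through all of Hidili's changes:
Hidili: *wopinret
  wopinret → wofinret   [intervocalic lenition]
  wofinret → ofinret   [glide loss]
  ofinret (rule 3 does not apply)
  ofinret → ofinrit   [vowel merger]
  giving Hidili ofinrit.
If borrowed from Bavatish 'wopinret' after the early changes, it would undergo only the recent ones:
  rule 3 (unconditioned shift): no change (wopinret)
  rule 4 (vowel merger): wopinret → wopinrit
  ⇒ as a loan: wopinrit
Hidili 'ofinrit' matches the inherited outcome exactly, so it is an inherited cognate, not a loan.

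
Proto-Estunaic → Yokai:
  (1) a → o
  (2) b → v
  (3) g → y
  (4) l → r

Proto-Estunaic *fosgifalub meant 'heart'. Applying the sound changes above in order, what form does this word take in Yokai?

fosyiforuv

Yokai: *fosgifalub > fosgifolub > fosgifoluv > fosyifoluv > fosyiforuv  (by vowel merger, unconditioned shift, unconditioned shift, unconditioned shift)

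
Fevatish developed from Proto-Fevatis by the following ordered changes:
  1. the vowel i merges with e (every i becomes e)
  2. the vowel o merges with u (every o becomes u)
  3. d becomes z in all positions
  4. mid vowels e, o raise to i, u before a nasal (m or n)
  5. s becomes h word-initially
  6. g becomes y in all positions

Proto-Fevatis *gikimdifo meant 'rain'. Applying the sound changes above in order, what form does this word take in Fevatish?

Fevatish: start from *gikimdifo.
  rule 1 (vowel merger): gikimdifo → gekemdefo
  rule 2 (vowel merger): gekemdefo → gekemdefu
  rule 3 (unconditioned shift): gekemdefu → gekemzefu
  rule 4 (pre-nasal raising): gekemzefu → gekimzefu
  rule 5: no change — gekimzefu
  rule 6 (unconditioned shift): gekimzefu → yekimzefu
  ⇒ Fevatish yekimzefu

yekimzefu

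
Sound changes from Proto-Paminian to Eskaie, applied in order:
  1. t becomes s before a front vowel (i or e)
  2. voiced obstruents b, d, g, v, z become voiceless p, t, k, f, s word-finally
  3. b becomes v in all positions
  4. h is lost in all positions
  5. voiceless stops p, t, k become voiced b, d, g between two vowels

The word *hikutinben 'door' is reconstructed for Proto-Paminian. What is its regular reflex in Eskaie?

igusinven

Eskaie: start from *hikutinben.
  rule 1 (palatalisation): hikutinben → hikusinben
  rule 2: no change — hikusinben
  rule 3 (unconditioned shift): hikusinben → hikusinven
  rule 4 (h-loss): hikusinven → ikusinven
  rule 5 (intervocalic voicing): ikusinven → igusinven
  ⇒ Eskaie igusinven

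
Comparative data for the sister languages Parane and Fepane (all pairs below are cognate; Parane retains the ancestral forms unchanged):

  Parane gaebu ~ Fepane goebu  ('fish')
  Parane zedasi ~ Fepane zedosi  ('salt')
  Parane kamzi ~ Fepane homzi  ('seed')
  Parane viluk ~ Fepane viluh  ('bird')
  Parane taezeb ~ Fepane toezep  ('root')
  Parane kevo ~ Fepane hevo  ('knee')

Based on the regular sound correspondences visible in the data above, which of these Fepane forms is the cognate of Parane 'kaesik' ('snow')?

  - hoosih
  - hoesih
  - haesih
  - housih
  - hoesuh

hoesih

kamzi ~ homzi — Parane k corresponds to Fepane h word-initially before a back vowel.
gaebu ~ goebu, taezeb ~ toezep — Parane a corresponds to Fepane o after a consonant, before a front vowel.
viluk ~ viluh — Parane k corresponds to Fepane h word-finally.
Applying these to Parane 'kaesik':
  kaesik → haesik   (k→h word-initially before a back vowel)
  haesik → hoesik   (a→o after a consonant, before a front vowel)
  hoesik → hoesih   (k→h word-finally)
So the Fepane cognate is 'hoesih'.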